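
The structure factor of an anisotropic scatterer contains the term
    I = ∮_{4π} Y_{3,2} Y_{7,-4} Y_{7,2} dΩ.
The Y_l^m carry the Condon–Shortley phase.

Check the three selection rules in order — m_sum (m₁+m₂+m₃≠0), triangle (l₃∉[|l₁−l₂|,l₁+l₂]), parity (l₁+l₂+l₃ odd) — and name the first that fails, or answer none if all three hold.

azimuthal sum: 2 − 4 + 2 = 0  ✓
4 ≤ 7 ≤ 10 (triangle on l)  ✓
L = 3 + 7 + 7 = 17 (odd)  ✗

parity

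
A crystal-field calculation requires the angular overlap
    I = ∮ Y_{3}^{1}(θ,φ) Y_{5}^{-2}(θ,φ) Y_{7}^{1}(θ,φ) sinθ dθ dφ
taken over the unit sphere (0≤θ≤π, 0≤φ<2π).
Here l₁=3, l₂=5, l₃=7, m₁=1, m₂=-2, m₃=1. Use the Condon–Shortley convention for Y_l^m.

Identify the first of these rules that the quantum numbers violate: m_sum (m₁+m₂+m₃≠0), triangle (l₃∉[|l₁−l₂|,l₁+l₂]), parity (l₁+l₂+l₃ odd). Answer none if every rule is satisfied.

parity

azimuthal sum: 1 − 2 + 1 = 0  ✓
2 ≤ 7 ≤ 8 (triangle on l)  ✓
L = 3 + 5 + 7 = 15 (odd)  ✗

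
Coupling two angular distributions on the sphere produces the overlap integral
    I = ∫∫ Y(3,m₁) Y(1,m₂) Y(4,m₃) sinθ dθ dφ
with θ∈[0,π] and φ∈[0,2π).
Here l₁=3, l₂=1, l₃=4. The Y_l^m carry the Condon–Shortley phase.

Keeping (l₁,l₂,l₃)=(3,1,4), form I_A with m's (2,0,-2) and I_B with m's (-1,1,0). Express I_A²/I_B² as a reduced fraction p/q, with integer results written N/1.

2/1

Same 3,1,4: normalisation and zero-m 3j drop out of the ratio.
A: Δ: 0! 6! 2! / 9! → 1/252; sum: t=0:+1/120 = 1/120; 3j²(3 1 4; 2 0 -2) = Δ·Π!·Σ² = 1/21  (sign +1)
B: Δ: 0! 6! 2! / 9! → 1/252; sum: t=0:+1/96 = 1/96; 3j²(3 1 4; -1 1 0) = Δ·Π!·Σ² = 1/42  (sign +1)
I_A²/I_B² = (1/21)/(1/42) = 2/1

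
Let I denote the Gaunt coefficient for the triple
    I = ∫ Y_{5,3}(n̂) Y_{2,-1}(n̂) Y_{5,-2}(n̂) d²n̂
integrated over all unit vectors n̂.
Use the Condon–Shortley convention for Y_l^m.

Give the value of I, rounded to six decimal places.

Checks pass: Σm=0; 12 even; l₃=5∈[3,7].
(2·5+1)(2·2+1)(2·5+1) = 605
Δ: 2! 8! 2! / 13! → 1/38610
sum: t=0:+1/2880 t=1:−1/576 t=2:+1/2880 = -1/960
3j²(5 2 5; 0 0 0) = Δ·Π!·Σ² = 10/429  (sign +1)
sum: t=0:+1/2880 t=1:−1/10080 = 1/4032
3j²(5 2 5; 3 -1 -2) = Δ·Π!·Σ² = 10/429  (sign -1)
combine: 4πI² = 605·10/429·10/429 = 500/1521
take √, sign -1: I = -0.16173926

-0.161739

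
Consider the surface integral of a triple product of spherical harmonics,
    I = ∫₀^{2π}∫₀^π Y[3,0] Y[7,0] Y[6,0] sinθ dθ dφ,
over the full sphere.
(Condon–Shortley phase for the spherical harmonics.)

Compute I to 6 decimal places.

0.144051

Rules hold: Σm=0, L=16 even, 4≤6≤10.
N = 7·15·13 = 1365
Δ = 4!·2!·10!/17! = 1/2042040
Racah Σ t=1..3: t=1:−1/207360 t=2:+1/57600 t=3:−1/207360 = 1/129600
⇒ 3j(3 7 6; 0 0 0)² = 168/12155, sgn +1
(m-triple is (0,0,0) — same symbol as above.)
4πI² = N·(3j₀)²·(3jₘ)² = 592704/2272985
I = +1·√(0.26076/4π) = 0.14405081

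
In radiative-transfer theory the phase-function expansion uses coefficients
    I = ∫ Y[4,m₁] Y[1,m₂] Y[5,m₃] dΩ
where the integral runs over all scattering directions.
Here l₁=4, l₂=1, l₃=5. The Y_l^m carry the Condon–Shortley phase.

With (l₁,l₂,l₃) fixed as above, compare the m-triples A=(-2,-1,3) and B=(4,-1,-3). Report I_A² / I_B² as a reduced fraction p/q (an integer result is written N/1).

28/1

l's match ⇒ only the (l;m) 3-j factors differ between A and B.
A: triangle coeff Δ(4,1,5) = 1/495; Σ_t [0,0]: t=0:+1/2880 = 1/2880; (3j)²=28/495 [(4 1 5; -2 -1 3)], sign=+1
B: triangle coeff Δ(4,1,5) = 1/495; Σ_t [0,0]: t=0:+1/80640 = 1/80640; (3j)²=1/495 [(4 1 5; 4 -1 -3)], sign=+1
I_A²/I_B² = (28/495)/(1/495) = 28/1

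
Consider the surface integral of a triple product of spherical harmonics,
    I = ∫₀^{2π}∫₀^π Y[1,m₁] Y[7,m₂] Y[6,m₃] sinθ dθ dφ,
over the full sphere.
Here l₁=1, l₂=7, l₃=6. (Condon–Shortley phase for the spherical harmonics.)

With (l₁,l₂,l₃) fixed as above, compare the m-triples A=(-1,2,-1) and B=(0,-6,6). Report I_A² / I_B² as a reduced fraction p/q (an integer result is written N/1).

36/13

l's match ⇒ only the (l;m) 3-j factors differ between A and B.
A: triangle coeff Δ(1,7,6) = 1/1365; Σ_t [2,2]: t=2:+1/1209600 = 1/1209600; (3j)²=12/455 [(1 7 6; -1 2 -1)], sign=-1
B: triangle coeff Δ(1,7,6) = 1/1365; Σ_t [1,1]: t=1:−1/479001600 = -1/479001600; (3j)²=1/105 [(1 7 6; 0 -6 6)], sign=-1
I_A²/I_B² = (12/455)/(1/105) = 36/13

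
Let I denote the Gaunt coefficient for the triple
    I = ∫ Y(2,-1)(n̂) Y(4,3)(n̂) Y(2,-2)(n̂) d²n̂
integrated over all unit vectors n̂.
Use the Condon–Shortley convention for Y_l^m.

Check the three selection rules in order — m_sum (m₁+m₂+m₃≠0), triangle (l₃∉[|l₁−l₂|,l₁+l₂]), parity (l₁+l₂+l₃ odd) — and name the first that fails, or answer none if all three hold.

azimuthal sum: -1 + 3 − 2 = 0  ✓
2 ≤ 2 ≤ 6 (triangle on l)  ✓
L = 2 + 4 + 2 = 8 (even)  ✓

none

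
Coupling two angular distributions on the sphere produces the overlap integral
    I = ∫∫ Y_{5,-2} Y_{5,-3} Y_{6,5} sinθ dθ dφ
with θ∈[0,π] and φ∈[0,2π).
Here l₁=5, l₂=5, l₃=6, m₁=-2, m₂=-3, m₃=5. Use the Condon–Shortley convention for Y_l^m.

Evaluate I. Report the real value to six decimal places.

-0.065948

Checks pass: Σm=0; 16 even; l₃=6∈[0,10].
(2·5+1)(2·5+1)(2·6+1) = 1573
Δ: 4! 6! 6! / 17! → 1/28588560
sum: t=0:+1/345600 t=1:−1/13824 t=2:+1/5184 t=3:−1/13824 t=4:+1/345600 = 7/129600
3j²(5 5 6; 0 0 0) = Δ·Π!·Σ² = 80/7293  (sign +1)
sum: t=1:−1/518400 t=2:+1/345600 = 1/1036800
3j²(5 5 6; -2 -3 5) = Δ·Π!·Σ² = 7/2210  (sign -1)
combine: 4πI² = 1573·80/7293·7/2210 = 616/11271
take √, sign -1: I = -0.06594839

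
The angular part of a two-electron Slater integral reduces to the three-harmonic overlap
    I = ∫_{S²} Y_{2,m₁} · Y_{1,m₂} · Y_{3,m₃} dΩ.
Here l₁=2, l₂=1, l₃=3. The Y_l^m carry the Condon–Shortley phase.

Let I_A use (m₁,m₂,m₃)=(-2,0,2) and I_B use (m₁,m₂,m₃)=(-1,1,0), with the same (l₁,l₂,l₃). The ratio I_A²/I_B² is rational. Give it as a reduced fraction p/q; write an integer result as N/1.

5/3

l's match ⇒ only the (l;m) 3-j factors differ between A and B.
A: triangle coeff Δ(2,1,3) = 1/105; Σ_t [0,0]: t=0:+1/24 = 1/24; (3j)²=1/21 [(2 1 3; -2 0 2)], sign=-1
B: triangle coeff Δ(2,1,3) = 1/105; Σ_t [0,0]: t=0:+1/12 = 1/12; (3j)²=1/35 [(2 1 3; -1 1 0)], sign=-1
I_A²/I_B² = (1/21)/(1/35) = 5/3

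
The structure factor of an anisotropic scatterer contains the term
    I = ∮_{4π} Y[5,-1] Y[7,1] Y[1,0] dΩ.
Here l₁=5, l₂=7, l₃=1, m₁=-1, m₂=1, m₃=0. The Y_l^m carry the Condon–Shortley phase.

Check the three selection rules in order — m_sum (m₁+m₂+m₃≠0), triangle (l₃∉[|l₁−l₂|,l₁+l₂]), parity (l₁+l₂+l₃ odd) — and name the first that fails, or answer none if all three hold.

m₁+m₂+m₃ = -1 + 1 + 0 = 0  ✓
triangle: |5−7|=2 ≤ l₃=1 ≤ 5+7=12  ✗
parity: l₁+l₂+l₃ = 13 is odd

triangle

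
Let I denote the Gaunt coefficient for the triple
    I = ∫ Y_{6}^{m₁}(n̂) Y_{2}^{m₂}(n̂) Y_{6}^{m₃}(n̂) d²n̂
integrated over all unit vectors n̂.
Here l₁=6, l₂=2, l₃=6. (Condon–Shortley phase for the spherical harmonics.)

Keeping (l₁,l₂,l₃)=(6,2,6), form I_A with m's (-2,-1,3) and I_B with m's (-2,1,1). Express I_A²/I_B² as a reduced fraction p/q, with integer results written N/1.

Same 6,2,6: normalisation and zero-m 3j drop out of the ratio.
A: Δ: 2! 10! 2! / 15! → 1/90090; sum: t=0:+1/161280 t=1:−1/60480 = -1/96768; 3j²(6 2 6; -2 -1 3) = Δ·Π!·Σ² = 15/1001  (sign +1)
B: Δ: 2! 10! 2! / 15! → 1/90090; sum: t=1:−1/60480 t=2:+1/34560 = 1/80640; 3j²(6 2 6; -2 1 1) = Δ·Π!·Σ² = 6/1001  (sign -1)
I_A²/I_B² = (15/1001)/(6/1001) = 5/2

5/2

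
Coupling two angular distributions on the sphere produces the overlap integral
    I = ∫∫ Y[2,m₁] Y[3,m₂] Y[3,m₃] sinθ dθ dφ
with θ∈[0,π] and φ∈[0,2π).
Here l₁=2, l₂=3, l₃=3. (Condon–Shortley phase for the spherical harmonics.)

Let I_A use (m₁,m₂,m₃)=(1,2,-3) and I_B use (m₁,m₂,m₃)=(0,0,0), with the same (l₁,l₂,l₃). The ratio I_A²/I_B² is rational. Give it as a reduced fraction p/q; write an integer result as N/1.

25/16

Shared (l₁,l₂,l₃)=(2,3,3): N and (l;000)² cancel in I_A²/I_B².
A: Δ = 2!·2!·4!/9! = 1/3780; Racah Σ t=1..1: t=1:−1/48 = -1/48; ⇒ 3j(2 3 3; 1 2 -3)² = 5/84, sgn -1
B: Δ = 2!·2!·4!/9! = 1/3780; Racah Σ t=0..2: t=0:+1/24 t=1:−1/4 t=2:+1/24 = -1/6; ⇒ 3j(2 3 3; 0 0 0)² = 4/105, sgn +1
I_A²/I_B² = (5/84)/(4/105) = 25/16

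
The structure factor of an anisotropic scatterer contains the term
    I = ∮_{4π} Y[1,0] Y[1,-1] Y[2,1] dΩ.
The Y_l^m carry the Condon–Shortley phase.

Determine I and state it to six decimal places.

Rules hold: Σm=0, L=4 even, 0≤2≤2.
N = 3·3·5 = 45
Δ = 0!·2!·2!/5! = 1/30
Racah Σ t=0..0: t=0:+1/1 = 1/1
⇒ 3j(1 1 2; 0 0 0)² = 2/15, sgn +1
Racah Σ t=0..0: t=0:+1/2 = 1/2
⇒ 3j(1 1 2; 0 -1 1)² = 1/10, sgn -1
4πI² = N·(3j₀)²·(3jₘ)² = 3/5
I = -1·√(0.6/4π) = -0.21850969

-0.218510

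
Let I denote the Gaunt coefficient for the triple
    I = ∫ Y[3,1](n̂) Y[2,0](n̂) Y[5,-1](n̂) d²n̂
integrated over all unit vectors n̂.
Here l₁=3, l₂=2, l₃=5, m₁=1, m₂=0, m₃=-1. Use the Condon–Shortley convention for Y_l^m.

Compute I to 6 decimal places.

-0.227318

Rules hold: Σm=0, L=10 even, 1≤5≤5.
N = 7·5·11 = 385
Δ = 0!·6!·4!/11! = 1/2310
Racah Σ t=0..0: t=0:+1/144 = 1/144
⇒ 3j(3 2 5; 0 0 0)² = 10/231, sgn -1
Racah Σ t=0..0: t=0:+1/192 = 1/192
⇒ 3j(3 2 5; 1 0 -1)² = 3/77, sgn +1
4πI² = N·(3j₀)²·(3jₘ)² = 50/77
I = -1·√(0.649351/4π) = -0.22731846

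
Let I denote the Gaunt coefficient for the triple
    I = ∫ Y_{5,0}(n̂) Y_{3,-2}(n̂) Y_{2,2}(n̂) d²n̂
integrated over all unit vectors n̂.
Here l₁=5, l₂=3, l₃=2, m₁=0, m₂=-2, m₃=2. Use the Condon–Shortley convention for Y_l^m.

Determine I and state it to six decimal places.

Checks pass: Σm=0; 10 even; l₃=2∈[2,8].
(2·5+1)(2·3+1)(2·2+1) = 385
Δ: 6! 4! 0! / 11! → 1/2310
sum: t=3:−1/144 = -1/144
3j²(5 3 2; 0 0 0) = Δ·Π!·Σ² = 10/231  (sign -1)
sum: t=1:−1/2880 = -1/2880
3j²(5 3 2; 0 -2 2) = Δ·Π!·Σ² = 1/462  (sign -1)
combine: 4πI² = 385·10/231·1/462 = 25/693
take √, sign +1: I = 0.05357948

0.053579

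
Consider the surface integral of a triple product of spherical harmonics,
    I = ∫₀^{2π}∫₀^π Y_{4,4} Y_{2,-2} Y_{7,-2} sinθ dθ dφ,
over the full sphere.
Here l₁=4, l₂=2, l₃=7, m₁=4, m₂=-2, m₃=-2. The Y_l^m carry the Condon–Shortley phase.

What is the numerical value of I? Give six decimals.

triangle: need 2≤l₃≤6, have 7; I=0

0.000000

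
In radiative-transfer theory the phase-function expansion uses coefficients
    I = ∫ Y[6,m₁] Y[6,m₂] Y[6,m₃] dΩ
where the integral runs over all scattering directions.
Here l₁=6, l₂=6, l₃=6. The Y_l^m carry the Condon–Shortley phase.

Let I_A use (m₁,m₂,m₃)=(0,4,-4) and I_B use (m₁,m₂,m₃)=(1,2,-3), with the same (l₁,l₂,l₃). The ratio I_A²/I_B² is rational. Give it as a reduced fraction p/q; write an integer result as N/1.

Same 6,6,6: normalisation and zero-m 3j drop out of the ratio.
A: Δ: 6! 6! 6! / 19! → 1/325909584; sum: t=4:+1/1658880 t=5:−1/1728000 t=6:+1/24883200 = 1/15552000; 3j²(6 6 6; 0 4 -4) = Δ·Π!·Σ² = 16/46189  (sign +1)
B: Δ: 6! 6! 6! / 19! → 1/325909584; sum: t=2:+1/1244160 t=3:−1/207360 t=4:+1/276480 t=5:−1/3110400 = -1/1382400; 3j²(6 6 6; 1 2 -3) = Δ·Π!·Σ² = 189/92378  (sign +1)
I_A²/I_B² = (16/46189)/(189/92378) = 32/189

32/189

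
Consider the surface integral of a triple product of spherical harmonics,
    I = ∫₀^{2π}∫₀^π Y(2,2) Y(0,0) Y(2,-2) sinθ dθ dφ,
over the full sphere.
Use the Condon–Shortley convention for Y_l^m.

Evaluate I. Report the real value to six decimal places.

m-sum 0 ✓  L=4 even ✓  2≤2≤2 ✓
Π(2lᵢ+1) = 5×1×5 = 25
triangle coeff Δ(2,0,2) = 1/5
Σ_t [0,0]: t=0:+1/4 = 1/4
(3j)²=1/5 [(2 0 2; 0 0 0)], sign=+1
Σ_t [0,0]: t=0:+1/24 = 1/24
(3j)²=1/5 [(2 0 2; 2 0 -2)], sign=+1
⇒ 4πI² = 1/1
I = (+1)√(1/1/(4π)) = 0.28209479

0.282095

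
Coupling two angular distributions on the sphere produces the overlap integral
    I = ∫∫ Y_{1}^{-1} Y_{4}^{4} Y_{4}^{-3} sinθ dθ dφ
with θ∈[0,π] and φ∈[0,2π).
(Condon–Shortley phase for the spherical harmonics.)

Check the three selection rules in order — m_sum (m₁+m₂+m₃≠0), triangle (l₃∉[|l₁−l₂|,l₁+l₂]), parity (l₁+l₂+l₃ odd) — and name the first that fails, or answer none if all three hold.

azimuthal sum: -1 + 4 − 3 = 0  ✓
3 ≤ 4 ≤ 5 (triangle on l)  ✓
L = 1 + 4 + 4 = 9 (odd)  ✗

parity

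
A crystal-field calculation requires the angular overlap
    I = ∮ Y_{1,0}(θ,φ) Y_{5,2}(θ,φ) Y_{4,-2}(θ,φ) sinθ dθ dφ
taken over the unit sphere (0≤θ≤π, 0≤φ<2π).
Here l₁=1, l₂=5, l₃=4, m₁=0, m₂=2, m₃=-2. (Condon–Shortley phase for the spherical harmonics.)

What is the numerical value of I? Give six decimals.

m-sum 0 ✓  L=10 even ✓  4≤4≤6 ✓
Π(2lᵢ+1) = 3×11×9 = 297
triangle coeff Δ(1,5,4) = 1/495
Σ_t [1,1]: t=1:−1/576 = -1/576
(3j)²=5/99 [(1 5 4; 0 0 0)], sign=-1
Σ_t [1,1]: t=1:−1/1440 = -1/1440
(3j)²=7/165 [(1 5 4; 0 2 -2)], sign=-1
⇒ 4πI² = 7/11
I = (+1)√(7/11/(4π)) = 0.22503380

0.225034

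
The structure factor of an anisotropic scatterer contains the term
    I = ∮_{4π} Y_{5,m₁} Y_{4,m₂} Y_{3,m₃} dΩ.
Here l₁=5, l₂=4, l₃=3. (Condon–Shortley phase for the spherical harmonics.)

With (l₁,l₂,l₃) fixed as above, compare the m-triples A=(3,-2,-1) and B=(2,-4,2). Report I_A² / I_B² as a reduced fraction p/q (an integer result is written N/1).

243/140

l's match ⇒ only the (l;m) 3-j factors differ between A and B.
A: triangle coeff Δ(5,4,3) = 1/180180; Σ_t [0,2]: t=0:+1/5760 t=1:−1/720 t=2:+1/2304 = -1/1280; (3j)²=27/1430 [(5 4 3; 3 -2 -1)], sign=-1
B: triangle coeff Δ(5,4,3) = 1/180180; Σ_t [0,0]: t=0:+1/8640 = 1/8640; (3j)²=14/1287 [(5 4 3; 2 -4 2)], sign=-1
I_A²/I_B² = (27/1430)/(14/1287) = 243/140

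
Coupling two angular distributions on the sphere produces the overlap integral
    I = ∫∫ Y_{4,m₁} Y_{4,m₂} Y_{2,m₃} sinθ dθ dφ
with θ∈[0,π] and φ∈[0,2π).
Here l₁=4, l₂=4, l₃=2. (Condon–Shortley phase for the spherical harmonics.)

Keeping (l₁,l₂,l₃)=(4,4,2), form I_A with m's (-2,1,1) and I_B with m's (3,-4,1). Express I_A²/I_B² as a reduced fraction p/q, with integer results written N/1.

81/196

l's match ⇒ only the (l;m) 3-j factors differ between A and B.
A: triangle coeff Δ(4,4,2) = 1/13860; Σ_t [4,5]: t=4:+1/96 t=5:−1/240 = 1/160; (3j)²=27/1540 [(4 4 2; -2 1 1)], sign=-1
B: triangle coeff Δ(4,4,2) = 1/13860; Σ_t [0,0]: t=0:+1/1440 = 1/1440; (3j)²=7/165 [(4 4 2; 3 -4 1)], sign=-1
I_A²/I_B² = (27/1540)/(7/165) = 81/196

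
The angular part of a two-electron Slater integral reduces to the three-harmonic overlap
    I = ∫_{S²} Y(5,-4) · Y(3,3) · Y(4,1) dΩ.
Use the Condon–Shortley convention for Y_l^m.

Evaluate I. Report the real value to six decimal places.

Rules hold: Σm=0, L=12 even, 2≤4≤8.
N = 11·7·9 = 693
Δ = 4!·6!·2!/13! = 1/180180
Racah Σ t=1..3: t=1:−1/576 t=2:+1/144 t=3:−1/576 = 1/288
⇒ 3j(5 3 4; 0 0 0)² = 20/1001, sgn +1
Racah Σ t=4..4: t=4:+1/5760 = 1/5760
⇒ 3j(5 3 4; -4 3 1)² = 9/286, sgn -1
4πI² = N·(3j₀)²·(3jₘ)² = 810/1859
I = -1·√(0.435718/4π) = -0.18620781

-0.186208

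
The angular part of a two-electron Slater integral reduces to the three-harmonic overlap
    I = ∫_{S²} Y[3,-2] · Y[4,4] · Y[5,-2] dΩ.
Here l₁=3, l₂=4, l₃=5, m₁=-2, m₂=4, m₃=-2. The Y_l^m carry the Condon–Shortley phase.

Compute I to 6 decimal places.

-0.109480

Checks pass: Σm=0; 12 even; l₃=5∈[1,7].
(2·3+1)(2·4+1)(2·5+1) = 693
Δ: 2! 4! 6! / 13! → 1/180180
sum: t=0:+1/576 t=1:−1/144 t=2:+1/576 = -1/288
3j²(3 4 5; 0 0 0) = Δ·Π!·Σ² = 20/1001  (sign +1)
sum: t=2:+1/8640 = 1/8640
3j²(3 4 5; -2 4 -2) = Δ·Π!·Σ² = 14/1287  (sign -1)
combine: 4πI² = 693·20/1001·14/1287 = 280/1859
take √, sign -1: I = -0.10947990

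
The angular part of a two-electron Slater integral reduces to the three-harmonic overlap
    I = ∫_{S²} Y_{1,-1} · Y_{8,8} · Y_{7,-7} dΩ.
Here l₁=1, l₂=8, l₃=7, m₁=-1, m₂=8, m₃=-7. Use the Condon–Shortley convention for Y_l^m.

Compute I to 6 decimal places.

0.335179

Checks pass: Σm=0; 16 even; l₃=7∈[7,9].
(2·1+1)(2·8+1)(2·7+1) = 765
Δ: 2! 0! 14! / 17! → 1/2040
sum: t=1:−1/25401600 = -1/25401600
3j²(1 8 7; 0 0 0) = Δ·Π!·Σ² = 8/255  (sign +1)
sum: t=2:+1/174356582400 = 1/174356582400
3j²(1 8 7; -1 8 -7) = Δ·Π!·Σ² = 1/17  (sign +1)
combine: 4πI² = 765·8/255·1/17 = 24/17
take √, sign +1: I = 0.33517856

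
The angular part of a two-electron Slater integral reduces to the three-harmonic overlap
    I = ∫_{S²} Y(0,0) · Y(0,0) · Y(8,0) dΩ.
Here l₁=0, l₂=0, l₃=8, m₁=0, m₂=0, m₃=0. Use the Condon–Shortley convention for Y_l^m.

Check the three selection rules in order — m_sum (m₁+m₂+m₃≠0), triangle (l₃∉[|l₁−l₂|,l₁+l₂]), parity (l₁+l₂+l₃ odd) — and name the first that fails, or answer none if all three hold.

triangle

azimuthal sum: 0 + 0 + 0 = 0  ✓
0 ≤ 8 ≤ 0 (triangle on l)  ✗
L = 0 + 0 + 8 = 8 (even)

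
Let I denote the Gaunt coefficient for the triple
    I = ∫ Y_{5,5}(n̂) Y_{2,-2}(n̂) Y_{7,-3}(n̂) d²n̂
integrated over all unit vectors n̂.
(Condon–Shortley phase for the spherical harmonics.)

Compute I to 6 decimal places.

Checks pass: Σm=0; 14 even; l₃=7∈[3,7].
(2·5+1)(2·2+1)(2·7+1) = 825
Δ: 0! 10! 4! / 15! → 1/15015
sum: t=0:+1/57600 = 1/57600
3j²(5 2 7; 0 0 0) = Δ·Π!·Σ² = 21/715  (sign -1)
sum: t=0:+1/87091200 = 1/87091200
3j²(5 2 7; 5 -2 -3) = Δ·Π!·Σ² = 1/15015  (sign +1)
combine: 4πI² = 825·21/715·1/15015 = 3/1859
take √, sign -1: I = -0.01133225

-0.011332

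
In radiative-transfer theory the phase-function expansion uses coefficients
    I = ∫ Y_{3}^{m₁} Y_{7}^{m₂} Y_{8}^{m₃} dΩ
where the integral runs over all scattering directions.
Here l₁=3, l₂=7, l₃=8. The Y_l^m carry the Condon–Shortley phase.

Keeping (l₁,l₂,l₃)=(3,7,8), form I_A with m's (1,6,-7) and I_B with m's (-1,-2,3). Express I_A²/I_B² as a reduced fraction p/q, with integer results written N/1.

l's match ⇒ only the (l;m) 3-j factors differ between A and B.
A: triangle coeff Δ(3,7,8) = 1/5290740; Σ_t [1,2]: t=1:−1/2874009600 t=2:+1/1916006400 = 1/5748019200; (3j)²=13/5814 [(3 7 8; 1 6 -7)], sign=-1
B: triangle coeff Δ(3,7,8) = 1/5290740; Σ_t [0,2]: t=0:+1/29030400 t=1:−1/5806080 t=2:+1/17418240 = -1/12441600; (3j)²=154/12597 [(3 7 8; -1 -2 3)], sign=+1
I_A²/I_B² = (13/5814)/(154/12597) = 169/924

169/924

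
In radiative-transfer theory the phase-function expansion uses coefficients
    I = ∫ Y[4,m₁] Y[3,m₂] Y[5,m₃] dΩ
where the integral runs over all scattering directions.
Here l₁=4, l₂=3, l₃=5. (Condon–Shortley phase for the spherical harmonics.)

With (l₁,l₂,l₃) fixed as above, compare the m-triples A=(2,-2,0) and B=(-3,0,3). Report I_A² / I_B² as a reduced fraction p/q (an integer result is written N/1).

400/147

Shared (l₁,l₂,l₃)=(4,3,5): N and (l;000)² cancel in I_A²/I_B².
A: Δ = 2!·6!·4!/13! = 1/180180; Racah Σ t=0..1: t=0:+1/576 t=1:−1/2880 = 1/720; ⇒ 3j(4 3 5; 2 -2 0)² = 80/3003, sgn -1
B: Δ = 2!·6!·4!/13! = 1/180180; Racah Σ t=1..2: t=1:−1/2880 t=2:+1/1440 = 1/2880; ⇒ 3j(4 3 5; -3 0 3)² = 7/715, sgn +1
I_A²/I_B² = (80/3003)/(7/715) = 400/147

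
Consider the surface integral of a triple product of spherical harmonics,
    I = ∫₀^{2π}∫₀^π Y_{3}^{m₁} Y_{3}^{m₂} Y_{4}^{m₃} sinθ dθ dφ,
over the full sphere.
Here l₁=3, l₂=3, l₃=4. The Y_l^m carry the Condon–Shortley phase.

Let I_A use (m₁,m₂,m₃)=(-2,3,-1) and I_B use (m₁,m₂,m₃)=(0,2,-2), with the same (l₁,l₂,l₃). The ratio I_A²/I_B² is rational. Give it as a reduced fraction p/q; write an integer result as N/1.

Shared (l₁,l₂,l₃)=(3,3,4): N and (l;000)² cancel in I_A²/I_B².
A: Δ = 2!·4!·4!/11! = 1/34650; Racah Σ t=2..2: t=2:+1/288 = 1/288; ⇒ 3j(3 3 4; -2 3 -1)² = 5/231, sgn -1
B: Δ = 2!·4!·4!/11! = 1/34650; Racah Σ t=1..2: t=1:−1/96 t=2:+1/72 = 1/288; ⇒ 3j(3 3 4; 0 2 -2)² = 1/462, sgn +1
I_A²/I_B² = (5/231)/(1/462) = 10/1

10/1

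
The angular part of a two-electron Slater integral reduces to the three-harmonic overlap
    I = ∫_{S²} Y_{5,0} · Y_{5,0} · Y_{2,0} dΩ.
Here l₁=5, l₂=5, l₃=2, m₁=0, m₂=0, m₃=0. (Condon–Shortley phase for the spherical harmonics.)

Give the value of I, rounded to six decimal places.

m-sum 0 ✓  L=12 even ✓  0≤2≤10 ✓
Π(2lᵢ+1) = 11×11×5 = 605
triangle coeff Δ(5,5,2) = 1/38610
Σ_t [3,5]: t=3:−1/2880 t=4:+1/576 t=5:−1/2880 = 1/960
(3j)²=10/429 [(5 5 2; 0 0 0)], sign=+1
(m-triple is (0,0,0) — same symbol as above.)
⇒ 4πI² = 500/1521
I = (+1)√(500/1521/(4π)) = 0.16173926

0.161739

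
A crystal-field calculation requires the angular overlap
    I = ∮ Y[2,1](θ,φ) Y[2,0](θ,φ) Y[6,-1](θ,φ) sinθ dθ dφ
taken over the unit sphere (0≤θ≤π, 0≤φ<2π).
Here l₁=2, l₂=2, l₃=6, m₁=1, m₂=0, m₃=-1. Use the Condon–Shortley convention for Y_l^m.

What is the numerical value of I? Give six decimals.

0.000000

l₃=6 ∉ [0,4] — triangle fails ⇒ I = 0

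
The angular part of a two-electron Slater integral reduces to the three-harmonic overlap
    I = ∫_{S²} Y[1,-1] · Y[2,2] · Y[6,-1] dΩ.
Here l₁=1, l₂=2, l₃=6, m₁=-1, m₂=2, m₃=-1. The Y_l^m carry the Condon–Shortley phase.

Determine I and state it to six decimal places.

l₃=6 ∉ [1,3] — triangle fails ⇒ I = 0

0.000000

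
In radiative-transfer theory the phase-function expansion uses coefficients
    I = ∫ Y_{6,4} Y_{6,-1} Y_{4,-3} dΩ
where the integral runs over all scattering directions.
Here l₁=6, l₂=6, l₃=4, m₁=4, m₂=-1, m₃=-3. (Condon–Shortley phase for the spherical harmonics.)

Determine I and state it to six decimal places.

Checks pass: Σm=0; 16 even; l₃=4∈[0,12].
(2·6+1)(2·6+1)(2·4+1) = 1521
Δ: 8! 4! 4! / 17! → 1/15315300
sum: t=2:+1/829440 t=3:−1/25920 t=4:+1/9216 t=5:−1/25920 t=6:+1/829440 = 7/207360
3j²(6 6 4; 0 0 0) = Δ·Π!·Σ² = 28/2431  (sign +1)
sum: t=1:−1/725760 t=2:+1/207360 = 1/290304
3j²(6 6 4; 4 -1 -3) = Δ·Π!·Σ² = 125/7293  (sign -1)
combine: 4πI² = 1521·28/2431·125/7293 = 10500/34969
take √, sign -1: I = -0.15457815

-0.154578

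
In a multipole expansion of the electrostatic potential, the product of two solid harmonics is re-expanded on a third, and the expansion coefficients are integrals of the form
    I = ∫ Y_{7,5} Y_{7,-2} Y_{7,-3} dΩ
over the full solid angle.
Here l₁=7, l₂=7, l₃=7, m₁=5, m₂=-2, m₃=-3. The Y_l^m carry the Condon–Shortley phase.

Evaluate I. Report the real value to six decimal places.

L=21 odd ⇒ parity kills the (l;000) factor ⇒ I = 0

0.000000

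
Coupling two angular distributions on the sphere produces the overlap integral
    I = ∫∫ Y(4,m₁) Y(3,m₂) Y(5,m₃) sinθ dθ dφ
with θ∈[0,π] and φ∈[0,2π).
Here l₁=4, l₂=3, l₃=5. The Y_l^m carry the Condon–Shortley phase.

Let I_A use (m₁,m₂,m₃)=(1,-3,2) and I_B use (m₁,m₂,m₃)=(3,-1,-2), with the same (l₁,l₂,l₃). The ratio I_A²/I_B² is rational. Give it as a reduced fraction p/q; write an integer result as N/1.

375/343

l's match ⇒ only the (l;m) 3-j factors differ between A and B.
A: triangle coeff Δ(4,3,5) = 1/180180; Σ_t [0,0]: t=0:+1/1728 = 1/1728; (3j)²=25/858 [(4 3 5; 1 -3 2)], sign=-1
B: triangle coeff Δ(4,3,5) = 1/180180; Σ_t [0,1]: t=0:+1/960 t=1:−1/4320 = 7/8640; (3j)²=343/12870 [(4 3 5; 3 -1 -2)], sign=-1
I_A²/I_B² = (25/858)/(343/12870) = 375/343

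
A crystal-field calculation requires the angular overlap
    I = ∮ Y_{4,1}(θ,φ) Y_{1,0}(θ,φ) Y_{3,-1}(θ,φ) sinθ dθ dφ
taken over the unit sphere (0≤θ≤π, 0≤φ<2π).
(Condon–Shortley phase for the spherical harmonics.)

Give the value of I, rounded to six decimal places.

-0.238414

Checks pass: Σm=0; 8 even; l₃=3∈[3,5].
(2·4+1)(2·1+1)(2·3+1) = 189
Δ: 2! 6! 0! / 9! → 1/252
sum: t=1:−1/36 = -1/36
3j²(4 1 3; 0 0 0) = Δ·Π!·Σ² = 4/63  (sign +1)
sum: t=1:−1/48 = -1/48
3j²(4 1 3; 1 0 -1) = Δ·Π!·Σ² = 5/84  (sign -1)
combine: 4πI² = 189·4/63·5/84 = 5/7
take √, sign -1: I = -0.23841361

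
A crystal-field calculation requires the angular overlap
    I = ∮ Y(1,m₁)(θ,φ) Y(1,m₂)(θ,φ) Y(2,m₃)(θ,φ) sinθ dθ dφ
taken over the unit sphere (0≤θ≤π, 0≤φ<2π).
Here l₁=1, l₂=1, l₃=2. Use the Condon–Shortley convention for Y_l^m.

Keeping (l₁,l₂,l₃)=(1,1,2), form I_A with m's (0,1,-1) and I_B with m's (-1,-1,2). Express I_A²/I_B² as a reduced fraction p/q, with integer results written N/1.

1/2

Same 1,1,2: normalisation and zero-m 3j drop out of the ratio.
A: Δ: 0! 2! 2! / 5! → 1/30; sum: t=0:+1/2 = 1/2; 3j²(1 1 2; 0 1 -1) = Δ·Π!·Σ² = 1/10  (sign -1)
B: Δ: 0! 2! 2! / 5! → 1/30; sum: t=0:+1/4 = 1/4; 3j²(1 1 2; -1 -1 2) = Δ·Π!·Σ² = 1/5  (sign +1)
I_A²/I_B² = (1/10)/(1/5) = 1/2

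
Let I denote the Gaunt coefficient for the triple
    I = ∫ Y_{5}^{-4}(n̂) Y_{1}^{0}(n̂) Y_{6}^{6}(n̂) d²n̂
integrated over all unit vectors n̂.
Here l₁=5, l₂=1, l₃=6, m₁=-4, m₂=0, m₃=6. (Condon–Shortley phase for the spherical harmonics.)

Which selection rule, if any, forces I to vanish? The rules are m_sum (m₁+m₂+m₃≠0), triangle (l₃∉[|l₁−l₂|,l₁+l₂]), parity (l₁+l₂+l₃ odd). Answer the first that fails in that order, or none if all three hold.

m_sum

m₁+m₂+m₃ = -4 + 0 + 6 = 2  ✗
triangle: |5−1|=4 ≤ l₃=6 ≤ 5+1=6
parity: l₁+l₂+l₃ = 12 is even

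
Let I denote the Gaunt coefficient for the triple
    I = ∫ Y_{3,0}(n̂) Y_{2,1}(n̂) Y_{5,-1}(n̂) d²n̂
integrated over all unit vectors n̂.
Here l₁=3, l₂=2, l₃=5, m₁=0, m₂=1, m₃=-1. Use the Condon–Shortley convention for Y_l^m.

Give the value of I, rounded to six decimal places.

Rules hold: Σm=0, L=10 even, 1≤5≤5.
N = 7·5·11 = 385
Δ = 0!·6!·4!/11! = 1/2310
Racah Σ t=0..0: t=0:+1/144 = 1/144
⇒ 3j(3 2 5; 0 0 0)² = 10/231, sgn -1
Racah Σ t=0..0: t=0:+1/216 = 1/216
⇒ 3j(3 2 5; 0 1 -1)² = 8/231, sgn +1
4πI² = N·(3j₀)²·(3jₘ)² = 400/693
I = -1·√(0.577201/4π) = -0.21431790

-0.214318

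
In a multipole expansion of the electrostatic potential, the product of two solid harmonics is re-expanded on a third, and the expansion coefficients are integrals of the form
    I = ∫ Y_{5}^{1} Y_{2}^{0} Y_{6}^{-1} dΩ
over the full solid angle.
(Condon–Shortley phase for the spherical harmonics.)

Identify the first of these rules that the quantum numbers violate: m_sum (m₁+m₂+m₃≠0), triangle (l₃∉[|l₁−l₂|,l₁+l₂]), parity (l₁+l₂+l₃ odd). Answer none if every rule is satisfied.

azimuthal sum: 1 + 0 − 1 = 0  ✓
3 ≤ 6 ≤ 7 (triangle on l)  ✓
L = 5 + 2 + 6 = 13 (odd)  ✗

parity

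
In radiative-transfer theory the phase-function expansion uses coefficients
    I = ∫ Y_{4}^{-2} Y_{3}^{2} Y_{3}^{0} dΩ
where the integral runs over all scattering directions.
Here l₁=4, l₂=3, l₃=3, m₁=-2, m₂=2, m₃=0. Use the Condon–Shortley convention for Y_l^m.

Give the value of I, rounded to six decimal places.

m-sum 0 ✓  L=10 even ✓  1≤3≤7 ✓
Π(2lᵢ+1) = 9×7×7 = 441
triangle coeff Δ(4,3,3) = 1/34650
Σ_t [1,3]: t=1:−1/72 t=2:+1/16 t=3:−1/72 = 5/144
(3j)²=2/77 [(4 3 3; 0 0 0)], sign=-1
Σ_t [3,4]: t=3:−1/72 t=4:+1/96 = -1/288
(3j)²=1/462 [(4 3 3; -2 2 0)], sign=+1
⇒ 4πI² = 3/121
I = (-1)√(3/121/(4π)) = -0.04441841

-0.044418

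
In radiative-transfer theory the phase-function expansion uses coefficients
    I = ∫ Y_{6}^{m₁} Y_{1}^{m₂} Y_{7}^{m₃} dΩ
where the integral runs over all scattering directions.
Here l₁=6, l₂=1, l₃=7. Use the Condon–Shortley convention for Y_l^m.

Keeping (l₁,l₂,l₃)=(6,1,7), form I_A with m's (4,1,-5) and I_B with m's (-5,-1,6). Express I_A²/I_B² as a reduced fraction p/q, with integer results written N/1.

11/13

l's match ⇒ only the (l;m) 3-j factors differ between A and B.
A: triangle coeff Δ(6,1,7) = 1/1365; Σ_t [0,0]: t=0:+1/14515200 = 1/14515200; (3j)²=22/455 [(6 1 7; 4 1 -5)], sign=+1
B: triangle coeff Δ(6,1,7) = 1/1365; Σ_t [0,0]: t=0:+1/79833600 = 1/79833600; (3j)²=2/35 [(6 1 7; -5 -1 6)], sign=-1
I_A²/I_B² = (22/455)/(2/35) = 11/13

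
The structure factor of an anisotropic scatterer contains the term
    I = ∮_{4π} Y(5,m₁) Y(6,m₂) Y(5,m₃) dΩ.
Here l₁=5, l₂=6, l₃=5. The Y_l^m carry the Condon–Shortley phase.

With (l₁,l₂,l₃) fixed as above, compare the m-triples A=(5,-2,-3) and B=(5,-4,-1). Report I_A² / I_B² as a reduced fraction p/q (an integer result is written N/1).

28/45

Shared (l₁,l₂,l₃)=(5,6,5): N and (l;000)² cancel in I_A²/I_B².
A: Δ = 6!·4!·6!/17! = 1/28588560; Racah Σ t=0..0: t=0:+1/829440 = 1/829440; ⇒ 3j(5 6 5; 5 -2 -3)² = 35/2431, sgn +1
B: Δ = 6!·4!·6!/17! = 1/28588560; Racah Σ t=0..0: t=0:+1/829440 = 1/829440; ⇒ 3j(5 6 5; 5 -4 -1)² = 225/9724, sgn +1
I_A²/I_B² = (35/2431)/(225/9724) = 28/45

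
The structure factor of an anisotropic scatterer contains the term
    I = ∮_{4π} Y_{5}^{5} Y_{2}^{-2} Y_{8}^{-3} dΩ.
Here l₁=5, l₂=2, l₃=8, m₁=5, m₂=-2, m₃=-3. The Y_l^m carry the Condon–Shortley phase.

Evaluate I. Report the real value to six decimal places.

0.000000

|5−2|≤8≤5+2 violated ⇒ I = 0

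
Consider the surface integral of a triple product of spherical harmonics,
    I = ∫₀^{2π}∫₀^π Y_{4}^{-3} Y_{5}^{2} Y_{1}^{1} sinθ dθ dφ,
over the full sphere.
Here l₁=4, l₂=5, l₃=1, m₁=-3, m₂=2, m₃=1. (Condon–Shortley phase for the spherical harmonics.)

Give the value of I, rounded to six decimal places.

0.085055

Checks pass: Σm=0; 10 even; l₃=1∈[1,9].
(2·4+1)(2·5+1)(2·1+1) = 297
Δ: 8! 0! 2! / 11! → 1/495
sum: t=4:+1/576 = 1/576
3j²(4 5 1; 0 0 0) = Δ·Π!·Σ² = 5/99  (sign -1)
sum: t=7:−1/10080 = -1/10080
3j²(4 5 1; -3 2 1) = Δ·Π!·Σ² = 1/165  (sign -1)
combine: 4πI² = 297·5/99·1/165 = 1/11
take √, sign +1: I = 0.08505478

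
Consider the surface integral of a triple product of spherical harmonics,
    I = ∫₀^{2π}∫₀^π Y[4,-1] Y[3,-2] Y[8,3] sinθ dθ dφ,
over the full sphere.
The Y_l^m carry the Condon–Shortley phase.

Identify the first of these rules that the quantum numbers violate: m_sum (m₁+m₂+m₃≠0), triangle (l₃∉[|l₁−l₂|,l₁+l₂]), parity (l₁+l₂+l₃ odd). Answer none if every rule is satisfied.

azimuthal sum: -1 − 2 + 3 = 0  ✓
1 ≤ 8 ≤ 7 (triangle on l)  ✗
L = 4 + 3 + 8 = 15 (odd)

triangle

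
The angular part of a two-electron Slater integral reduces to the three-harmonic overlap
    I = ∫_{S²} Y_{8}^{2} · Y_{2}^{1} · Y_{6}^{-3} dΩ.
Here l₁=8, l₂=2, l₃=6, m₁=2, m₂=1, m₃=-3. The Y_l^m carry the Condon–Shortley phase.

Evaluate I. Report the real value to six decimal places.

m-sum 0 ✓  L=16 even ✓  6≤6≤10 ✓
Π(2lᵢ+1) = 17×5×13 = 1105
triangle coeff Δ(8,2,6) = 1/30940
Σ_t [2,2]: t=2:+1/2073600 = 1/2073600
(3j)²=28/1105 [(8 2 6; 0 0 0)], sign=+1
Σ_t [3,3]: t=3:−1/13063680 = -1/13063680
(3j)²=10/1547 [(8 2 6; 2 1 -3)], sign=+1
⇒ 4πI² = 40/221
I = (+1)√(40/221/(4π)) = 0.12001318

0.120013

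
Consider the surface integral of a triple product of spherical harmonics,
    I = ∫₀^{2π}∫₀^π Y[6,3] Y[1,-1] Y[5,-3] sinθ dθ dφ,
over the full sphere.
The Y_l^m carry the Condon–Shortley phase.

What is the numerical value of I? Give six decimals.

3 − 1 − 3 = -1 ≠ 0: azimuthal integral kills it; I = 0

0.000000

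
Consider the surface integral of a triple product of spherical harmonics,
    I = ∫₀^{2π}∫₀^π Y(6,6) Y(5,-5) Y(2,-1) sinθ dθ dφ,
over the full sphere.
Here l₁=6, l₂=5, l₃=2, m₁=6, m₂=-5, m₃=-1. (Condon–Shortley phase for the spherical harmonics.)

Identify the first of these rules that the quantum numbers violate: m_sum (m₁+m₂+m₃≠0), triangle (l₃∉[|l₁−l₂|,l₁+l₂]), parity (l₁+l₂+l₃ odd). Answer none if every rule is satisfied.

Σmᵢ = 0  ✓
l₃∈[|l₁−l₂|,l₁+l₂]=[1,11], have l₃=2  ✓
Σlᵢ = 13 ⇒ odd  ✗

parity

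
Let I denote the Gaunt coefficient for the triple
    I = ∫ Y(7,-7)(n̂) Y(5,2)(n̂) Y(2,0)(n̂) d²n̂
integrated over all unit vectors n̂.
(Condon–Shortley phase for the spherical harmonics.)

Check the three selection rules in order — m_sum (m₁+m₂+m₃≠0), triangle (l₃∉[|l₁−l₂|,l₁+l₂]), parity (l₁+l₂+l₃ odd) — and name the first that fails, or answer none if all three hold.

azimuthal sum: -7 + 2 + 0 = -5  ✗
2 ≤ 2 ≤ 12 (triangle on l)
L = 7 + 5 + 2 = 14 (even)

m_sum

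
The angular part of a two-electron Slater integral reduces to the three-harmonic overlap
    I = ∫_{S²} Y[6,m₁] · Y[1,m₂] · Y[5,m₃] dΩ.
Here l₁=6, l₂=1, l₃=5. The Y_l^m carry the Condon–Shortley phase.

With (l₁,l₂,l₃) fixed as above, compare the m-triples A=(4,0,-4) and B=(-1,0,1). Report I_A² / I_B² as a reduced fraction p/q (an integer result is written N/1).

4/7

Same 6,1,5: normalisation and zero-m 3j drop out of the ratio.
A: Δ: 2! 10! 0! / 13! → 1/858; sum: t=1:−1/362880 = -1/362880; 3j²(6 1 5; 4 0 -4) = Δ·Π!·Σ² = 10/429  (sign +1)
B: Δ: 2! 10! 0! / 13! → 1/858; sum: t=1:−1/17280 = -1/17280; 3j²(6 1 5; -1 0 1) = Δ·Π!·Σ² = 35/858  (sign -1)
I_A²/I_B² = (10/429)/(35/858) = 4/7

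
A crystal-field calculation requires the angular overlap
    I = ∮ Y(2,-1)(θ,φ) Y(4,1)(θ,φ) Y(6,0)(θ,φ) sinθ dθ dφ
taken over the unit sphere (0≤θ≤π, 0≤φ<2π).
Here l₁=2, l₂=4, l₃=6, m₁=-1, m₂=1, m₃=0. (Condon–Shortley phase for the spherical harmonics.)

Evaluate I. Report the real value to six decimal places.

Checks pass: Σm=0; 12 even; l₃=6∈[2,6].
(2·2+1)(2·4+1)(2·6+1) = 585
Δ: 0! 4! 8! / 13! → 1/6435
sum: t=0:+1/2304 = 1/2304
3j²(2 4 6; 0 0 0) = Δ·Π!·Σ² = 5/143  (sign +1)
sum: t=0:+1/4320 = 1/4320
3j²(2 4 6; -1 1 0) = Δ·Π!·Σ² = 8/429  (sign +1)
combine: 4πI² = 585·5/143·8/429 = 600/1573
take √, sign +1: I = 0.17422334

0.174223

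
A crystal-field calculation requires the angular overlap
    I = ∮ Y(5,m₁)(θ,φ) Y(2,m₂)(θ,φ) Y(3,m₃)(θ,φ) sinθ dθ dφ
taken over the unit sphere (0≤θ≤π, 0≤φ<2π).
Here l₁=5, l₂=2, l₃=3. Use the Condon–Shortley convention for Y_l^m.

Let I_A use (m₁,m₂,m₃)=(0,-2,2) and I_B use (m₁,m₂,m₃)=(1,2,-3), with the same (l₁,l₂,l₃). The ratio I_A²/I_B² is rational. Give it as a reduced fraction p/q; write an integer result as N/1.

Same 5,2,3: normalisation and zero-m 3j drop out of the ratio.
A: Δ: 4! 6! 0! / 11! → 1/2310; sum: t=0:+1/2880 = 1/2880; 3j²(5 2 3; 0 -2 2) = Δ·Π!·Σ² = 1/462  (sign -1)
B: Δ: 4! 6! 0! / 11! → 1/2310; sum: t=4:+1/17280 = 1/17280; 3j²(5 2 3; 1 2 -3) = Δ·Π!·Σ² = 1/2310  (sign +1)
I_A²/I_B² = (1/462)/(1/2310) = 5/1

5/1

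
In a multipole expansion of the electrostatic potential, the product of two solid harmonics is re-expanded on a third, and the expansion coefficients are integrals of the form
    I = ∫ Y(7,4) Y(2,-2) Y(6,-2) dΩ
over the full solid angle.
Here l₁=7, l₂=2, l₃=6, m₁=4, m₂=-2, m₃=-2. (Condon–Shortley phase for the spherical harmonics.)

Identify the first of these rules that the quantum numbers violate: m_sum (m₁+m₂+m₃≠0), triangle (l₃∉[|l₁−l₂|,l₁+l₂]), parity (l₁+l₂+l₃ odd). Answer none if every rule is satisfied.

azimuthal sum: 4 − 2 − 2 = 0  ✓
5 ≤ 6 ≤ 9 (triangle on l)  ✓
L = 7 + 2 + 6 = 15 (odd)  ✗

parity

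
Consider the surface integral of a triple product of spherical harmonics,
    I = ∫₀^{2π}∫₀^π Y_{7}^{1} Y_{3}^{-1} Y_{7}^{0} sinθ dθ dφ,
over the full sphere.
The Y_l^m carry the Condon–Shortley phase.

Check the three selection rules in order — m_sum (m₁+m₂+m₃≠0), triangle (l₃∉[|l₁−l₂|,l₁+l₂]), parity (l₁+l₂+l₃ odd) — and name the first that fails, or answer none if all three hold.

parity

azimuthal sum: 1 − 1 + 0 = 0  ✓
4 ≤ 7 ≤ 10 (triangle on l)  ✓
L = 7 + 3 + 7 = 17 (odd)  ✗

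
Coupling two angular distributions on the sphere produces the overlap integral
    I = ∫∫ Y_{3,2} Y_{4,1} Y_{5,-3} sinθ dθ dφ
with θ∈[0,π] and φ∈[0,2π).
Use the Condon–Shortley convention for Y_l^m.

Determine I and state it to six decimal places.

-0.035836

m-sum 0 ✓  L=12 even ✓  1≤5≤7 ✓
Π(2lᵢ+1) = 7×9×11 = 693
triangle coeff Δ(3,4,5) = 1/180180
Σ_t [0,2]: t=0:+1/576 t=1:−1/144 t=2:+1/576 = -1/288
(3j)²=20/1001 [(3 4 5; 0 0 0)], sign=+1
Σ_t [0,1]: t=0:+1/1440 t=1:−1/1152 = -1/5760
(3j)²=1/858 [(3 4 5; 2 1 -3)], sign=-1
⇒ 4πI² = 30/1859
I = (-1)√(30/1859/(4π)) = -0.03583571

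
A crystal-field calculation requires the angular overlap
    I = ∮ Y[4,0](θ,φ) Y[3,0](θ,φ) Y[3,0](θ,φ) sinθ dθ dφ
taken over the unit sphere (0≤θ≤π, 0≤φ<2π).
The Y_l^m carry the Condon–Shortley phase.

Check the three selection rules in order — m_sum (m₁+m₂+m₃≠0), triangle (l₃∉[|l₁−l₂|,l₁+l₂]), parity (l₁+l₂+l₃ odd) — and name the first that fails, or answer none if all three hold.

none

azimuthal sum: 0 + 0 + 0 = 0  ✓
1 ≤ 3 ≤ 7 (triangle on l)  ✓
L = 4 + 3 + 3 = 10 (even)  ✓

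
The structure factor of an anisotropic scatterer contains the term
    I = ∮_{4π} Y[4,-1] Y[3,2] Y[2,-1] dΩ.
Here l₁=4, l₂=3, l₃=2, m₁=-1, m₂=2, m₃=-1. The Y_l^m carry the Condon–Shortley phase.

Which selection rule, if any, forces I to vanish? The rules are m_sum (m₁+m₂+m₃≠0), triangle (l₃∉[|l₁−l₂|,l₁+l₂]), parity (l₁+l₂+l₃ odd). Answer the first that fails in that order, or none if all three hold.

parity

azimuthal sum: -1 + 2 − 1 = 0  ✓
1 ≤ 2 ≤ 7 (triangle on l)  ✓
L = 4 + 3 + 2 = 9 (odd)  ✗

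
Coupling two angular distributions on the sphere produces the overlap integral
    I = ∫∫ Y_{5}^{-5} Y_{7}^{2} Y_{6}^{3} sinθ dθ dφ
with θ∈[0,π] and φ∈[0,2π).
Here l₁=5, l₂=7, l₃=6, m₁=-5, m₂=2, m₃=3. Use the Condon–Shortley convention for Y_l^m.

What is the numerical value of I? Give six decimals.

0.140567

m-sum 0 ✓  L=18 even ✓  2≤6≤12 ✓
Π(2lᵢ+1) = 11×15×13 = 2145
triangle coeff Δ(5,7,6) = 1/174594420
Σ_t [1,5]: t=1:−1/4147200 t=2:+1/207360 t=3:−1/82944 t=4:+1/207360 t=5:−1/4147200 = -1/345600
(3j)²=420/46189 [(5 7 6; 0 0 0)], sign=-1
Σ_t [6,6]: t=6:+1/12441600 = 1/12441600
(3j)²=588/46189 [(5 7 6; -5 2 3)], sign=-1
⇒ 4πI² = 3704400/14919047
I = (+1)√(3704400/14919047/(4π)) = 0.14056703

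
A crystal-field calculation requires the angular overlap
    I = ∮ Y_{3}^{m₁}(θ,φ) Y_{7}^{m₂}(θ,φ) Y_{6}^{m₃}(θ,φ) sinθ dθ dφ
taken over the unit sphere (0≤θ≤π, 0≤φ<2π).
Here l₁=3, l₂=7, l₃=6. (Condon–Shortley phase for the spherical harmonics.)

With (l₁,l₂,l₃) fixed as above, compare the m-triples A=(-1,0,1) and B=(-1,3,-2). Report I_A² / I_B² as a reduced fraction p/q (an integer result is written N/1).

l's match ⇒ only the (l;m) 3-j factors differ between A and B.
A: triangle coeff Δ(3,7,6) = 1/2042040; Σ_t [2,4]: t=2:+1/115200 t=3:−1/103680 t=4:+1/1451520 = -1/3628800; (3j)²=1/36465 [(3 7 6; -1 0 1)], sign=+1
B: triangle coeff Δ(3,7,6) = 1/2042040; Σ_t [2,4]: t=2:+1/645120 t=3:−1/181440 t=4:+1/829440 = -1/362880; (3j)²=256/17017 [(3 7 6; -1 3 -2)], sign=-1
I_A²/I_B² = (1/36465)/(256/17017) = 7/3840

7/3840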